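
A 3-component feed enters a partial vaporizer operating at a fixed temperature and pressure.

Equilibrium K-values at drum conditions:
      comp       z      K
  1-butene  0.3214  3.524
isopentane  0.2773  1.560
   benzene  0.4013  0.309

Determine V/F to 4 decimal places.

V/F = 0.5622

Rachford–Rice: g(V/F) = Σ zᵢ(Kᵢ−1)/(1+V/F(Kᵢ−1)) = 0.
Check two-phase: ΣzᵢKᵢ = 1.6892 > 1 and Σzᵢ/Kᵢ = 1.5677 > 1, so g(0) = 0.6892 > 0 and g(1) = -0.5677 < 0.
Newton iteration, V/F⁰ = 0.39:
  V/F = 0.3900: g = 0.15666, g' = -0.9376 → V/F = 0.5571
  V/F = 0.5571: g = 0.00466, g' = -0.9107 → V/F = 0.5622
Converged at V/F = 0.5622.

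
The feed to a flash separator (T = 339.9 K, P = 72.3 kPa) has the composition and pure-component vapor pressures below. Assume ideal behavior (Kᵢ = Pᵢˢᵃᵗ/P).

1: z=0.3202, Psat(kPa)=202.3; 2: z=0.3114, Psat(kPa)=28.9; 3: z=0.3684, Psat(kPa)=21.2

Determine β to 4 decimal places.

β = 0.1083

Raoult's law: Kᵢ = Pᵢˢᵃᵗ/P = Pᵢˢᵃᵗ/72.3.
  K_1 = 202.3/72.3 = 2.798064, K_2 = 28.9/72.3 = 0.399723, K_3 = 21.2/72.3 = 0.293223
Newton–Raphson from β = 0.5:
  β = 0.5000: g = -0.36659, g' = -0.9563 → β = 0.1166
  β = 0.1166: g = -0.00885, g' = -1.0557 → β = 0.1083
Converged at β = 0.1083.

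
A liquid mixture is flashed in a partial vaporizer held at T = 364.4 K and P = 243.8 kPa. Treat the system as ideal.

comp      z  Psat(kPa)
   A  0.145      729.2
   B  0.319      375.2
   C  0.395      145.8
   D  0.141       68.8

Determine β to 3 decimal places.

Raoult's law: Kᵢ = Pᵢˢᵃᵗ/P = Pᵢˢᵃᵗ/243.8.
  K_A = 729.2/243.8 = 2.99098, K_B = 375.2/243.8 = 1.53897, K_C = 145.8/243.8 = 0.59803, K_D = 68.8/243.8 = 0.28220
Let β = V/F and solve Σ zᵢ(Kᵢ−1)/(1+β(Kᵢ−1)) = 0.
Check two-phase: ΣzᵢKᵢ = 1.201 > 1 and Σzᵢ/Kᵢ = 1.416 > 1, so g(0) = 0.201 > 0 and g(1) = -0.416 < 0.
Newton–Raphson from β = 0.7:
  β = 0.700: g = -0.1789, g' = -0.566 → β = 0.384
  β = 0.384: g = -0.0214, g' = -0.476 → β = 0.339
Converged at β = 0.339.

β = 0.339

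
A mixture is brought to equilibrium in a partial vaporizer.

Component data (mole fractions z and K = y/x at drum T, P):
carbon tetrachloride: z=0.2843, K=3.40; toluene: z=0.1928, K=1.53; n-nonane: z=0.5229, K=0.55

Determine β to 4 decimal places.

β = 0.6703

Material balance + equilibrium reduce to Σ zᵢ(Kᵢ−1)/(1+β(Kᵢ−1)) = 0.
Feasibility: ΣzᵢKᵢ = 1.5492, Σzᵢ/Kᵢ = 1.1604 — both > 1, two phases present.
Newton iteration, β⁰ = 0.33:
  β = 0.3300: g = 0.19139, g' = -0.6952 → β = 0.6053
  β = 0.6053: g = 0.03216, g' = -0.5033 → β = 0.6692
  β = 0.6692: g = 0.00055, g' = -0.4874 → β = 0.6703
Converged at β = 0.6703.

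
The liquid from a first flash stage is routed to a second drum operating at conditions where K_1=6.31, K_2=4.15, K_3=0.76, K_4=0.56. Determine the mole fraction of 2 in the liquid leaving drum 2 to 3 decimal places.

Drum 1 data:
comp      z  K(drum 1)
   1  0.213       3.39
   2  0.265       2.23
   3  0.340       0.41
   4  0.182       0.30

x_2 (drum 2) = 0.055

Drum 1:
Material balance + equilibrium reduce to Σ zᵢ(Kᵢ−1)/(1+ψ₁(Kᵢ−1)) = 0.
Feasibility: ΣzᵢKᵢ = 1.507, Σzᵢ/Kᵢ = 1.618 — both > 1, two phases present.
Iterate (Newton) starting at ψ₁ = 0.33:
  ψ₁ = 0.330: g = 0.1017, g' = -0.916 → ψ₁ = 0.441
  ψ₁ = 0.441: g = 0.0038, g' = -0.860 → ψ₁ = 0.445
Converged at ψ₁ = 0.445.
Drum-1 compositions:
  1: x = 0.103, y = 0.350
  2: x = 0.171, y = 0.382
  3: x = 0.461, y = 0.189
  4: x = 0.264, y = 0.079
Drum-2 feed = drum-1 liquid: z₂ = (0.1032, 0.1712, 0.4612, 0.2644).
Drum 2:
Rachford–Rice: g(ψ₂) = Σ zᵢ(Kᵢ−1)/(1+ψ₂(Kᵢ−1)) = 0.
Check two-phase: ΣzᵢKᵢ = 1.860 > 1 and Σzᵢ/Kᵢ = 1.137 > 1, so g(0) = 0.860 > 0 and g(1) = -0.137 < 0.
Iterate (Newton) starting at ψ₂ = 0.35:
  ψ₂ = 0.350: g = 0.1898, g' = -0.844 → ψ₂ = 0.575
  ψ₂ = 0.575: g = 0.0428, g' = -0.520 → ψ₂ = 0.658
  ψ₂ = 0.658: g = 0.0025, g' = -0.463 → ψ₂ = 0.663
Converged at ψ₂ = 0.663.
  1: x = 0.023, y = 0.144
  2: x = 0.055, y = 0.230
  3: x = 0.548, y = 0.417
  4: x = 0.373, y = 0.209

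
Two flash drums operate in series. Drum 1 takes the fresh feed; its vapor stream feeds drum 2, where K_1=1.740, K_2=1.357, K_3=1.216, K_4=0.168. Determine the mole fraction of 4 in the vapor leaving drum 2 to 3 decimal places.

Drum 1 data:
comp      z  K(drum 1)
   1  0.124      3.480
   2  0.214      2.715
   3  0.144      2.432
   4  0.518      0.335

y_4 (drum 2) = 0.056

Drum 1:
Let ψ₁ = V/F and solve Σ zᵢ(Kᵢ−1)/(1+ψ₁(Kᵢ−1)) = 0.
Check two-phase: ΣzᵢKᵢ = 1.536 > 1 and Σzᵢ/Kᵢ = 1.720 > 1, so g(0) = 0.536 > 0 and g(1) = -0.720 < 0.
Iterate (Newton) starting at ψ₁ = 0.38:
  ψ₁ = 0.380: g = 0.0531, g' = -0.967 → ψ₁ = 0.435
  ψ₁ = 0.435: g = 0.0006, g' = -0.949 → ψ₁ = 0.436
Converged at ψ₁ = 0.436.
Drum-1 compositions:
  1: x = 0.060, y = 0.207
  2: x = 0.122, y = 0.333
  3: x = 0.089, y = 0.216
  4: x = 0.729, y = 0.244
Drum-2 feed = drum-1 vapor: z₂ = (0.2074, 0.3326, 0.2157, 0.2443).
Drum 2:
Let ψ₂ = V/F and solve Σ zᵢ(Kᵢ−1)/(1+ψ₂(Kᵢ−1)) = 0.
Check two-phase: ΣzᵢKᵢ = 1.116 > 1 and Σzᵢ/Kᵢ = 1.996 > 1, so g(0) = 0.116 > 0 and g(1) = -0.996 < 0.
Iterate (Newton) starting at ψ₂ = 0.5:
  ψ₂ = 0.500: g = -0.0932, g' = -0.595 → ψ₂ = 0.343
  ψ₂ = 0.343: g = -0.0130, g' = -0.446 → ψ₂ = 0.314
Converged at ψ₂ = 0.314.
  1: x = 0.168, y = 0.293
  2: x = 0.299, y = 0.406
  3: x = 0.202, y = 0.246
  4: x = 0.331, y = 0.056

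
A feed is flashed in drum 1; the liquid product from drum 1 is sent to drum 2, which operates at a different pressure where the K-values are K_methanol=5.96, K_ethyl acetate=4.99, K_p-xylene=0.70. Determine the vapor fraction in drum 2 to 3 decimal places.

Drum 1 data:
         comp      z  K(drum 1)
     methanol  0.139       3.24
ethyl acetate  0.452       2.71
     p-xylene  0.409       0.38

Drum 1:
Let ψ₁ = V/F and solve Σ zᵢ(Kᵢ−1)/(1+ψ₁(Kᵢ−1)) = 0.
Feasibility: ΣzᵢKᵢ = 1.831, Σzᵢ/Kᵢ = 1.286 — both > 1, two phases present.
Newton iteration, ψ₁⁰ = 0.47:
  ψ₁ = 0.470: g = 0.2223, g' = -0.885 → ψ₁ = 0.721
  ψ₁ = 0.721: g = 0.0064, g' = -0.881 → ψ₁ = 0.729
Converged at ψ₁ = 0.729.
Drum-1 compositions:
  methanol: x = 0.053, y = 0.171
  ethyl acetate: x = 0.201, y = 0.545
  p-xylene: x = 0.746, y = 0.283
Drum-2 feed = drum-1 liquid: z₂ = (0.0528, 0.2013, 0.7459).
Drum 2:
Rachford–Rice: g(ψ₂) = Σ zᵢ(Kᵢ−1)/(1+ψ₂(Kᵢ−1)) = 0.
Check two-phase: ΣzᵢKᵢ = 1.841 > 1 and Σzᵢ/Kᵢ = 1.115 > 1, so g(0) = 0.841 > 0 and g(1) = -0.115 < 0.
Iterate (Newton) starting at ψ₂ = 0.39:
  ψ₂ = 0.390: g = 0.1500, g' = -0.727 → ψ₂ = 0.596
  ψ₂ = 0.596: g = 0.0313, g' = -0.463 → ψ₂ = 0.664
  ψ₂ = 0.664: g = 0.0017, g' = -0.416 → ψ₂ = 0.668
Converged at ψ₂ = 0.668.
  methanol: x = 0.012, y = 0.073
  ethyl acetate: x = 0.055, y = 0.274
  p-xylene: x = 0.933, y = 0.653

V/F (drum 2) = 0.668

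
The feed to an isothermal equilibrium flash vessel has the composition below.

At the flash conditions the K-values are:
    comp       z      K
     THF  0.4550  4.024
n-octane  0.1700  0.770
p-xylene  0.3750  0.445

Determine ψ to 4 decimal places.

Newton iteration, ψ⁰ = 0.5:
  ψ = 0.5000: g = 0.21550, g' = -0.8921 → ψ = 0.7415
  ψ = 0.7415: g = 0.02352, g' = -0.7424 → ψ = 0.7732
  ψ = 0.7732: g = 0.00003, g' = -0.7411 → ψ = 0.7733
Converged at ψ = 0.7733.

ψ = 0.7733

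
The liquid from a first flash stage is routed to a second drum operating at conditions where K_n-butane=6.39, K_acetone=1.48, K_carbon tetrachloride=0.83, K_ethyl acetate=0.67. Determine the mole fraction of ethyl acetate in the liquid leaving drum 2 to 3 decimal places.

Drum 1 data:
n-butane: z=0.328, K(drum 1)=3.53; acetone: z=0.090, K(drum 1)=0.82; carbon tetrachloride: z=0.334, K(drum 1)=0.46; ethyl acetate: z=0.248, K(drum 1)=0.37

x_ethyl acetate (drum 2) = 0.423

Drum 1:
Let ψ₁ = V/F and solve Σ zᵢ(Kᵢ−1)/(1+ψ₁(Kᵢ−1)) = 0.
Check two-phase: ΣzᵢKᵢ = 1.477 > 1 and Σzᵢ/Kᵢ = 1.599 > 1, so g(0) = 0.477 > 0 and g(1) = -0.599 < 0.
Newton–Raphson from ψ₁ = 0.5:
  ψ₁ = 0.500: g = -0.1266, g' = -0.805 → ψ₁ = 0.343
  ψ₁ = 0.343: g = 0.0065, g' = -0.912 → ψ₁ = 0.350
Converged at ψ₁ = 0.350.
Drum-1 compositions:
  n-butane: x = 0.174, y = 0.614
  acetone: x = 0.096, y = 0.079
  carbon tetrachloride: x = 0.412, y = 0.189
  ethyl acetate: x = 0.318, y = 0.118
Drum-2 feed = drum-1 liquid: z₂ = (0.1740, 0.0961, 0.4118, 0.3182).
Drum 2:
Rachford–Rice: g(ψ₂) = Σ zᵢ(Kᵢ−1)/(1+ψ₂(Kᵢ−1)) = 0.
Feasibility: ΣzᵢKᵢ = 1.809, Σzᵢ/Kᵢ = 1.063 — both > 1, two phases present.
Newton–Raphson from ψ₂ = 0.5:
  ψ₂ = 0.500: g = 0.0887, g' = -0.448 → ψ₂ = 0.698
  ψ₂ = 0.698: g = 0.0157, g' = -0.309 → ψ₂ = 0.748
  ψ₂ = 0.748: g = 0.0005, g' = -0.288 → ψ₂ = 0.750
Converged at ψ₂ = 0.750.
  n-butane: x = 0.034, y = 0.220
  acetone: x = 0.071, y = 0.105
  carbon tetrachloride: x = 0.472, y = 0.392
  ethyl acetate: x = 0.423, y = 0.283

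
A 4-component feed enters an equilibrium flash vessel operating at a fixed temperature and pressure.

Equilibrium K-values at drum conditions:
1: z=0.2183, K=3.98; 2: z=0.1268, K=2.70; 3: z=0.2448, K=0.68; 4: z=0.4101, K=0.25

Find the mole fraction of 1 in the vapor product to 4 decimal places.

y_1 = 0.4570

Let ψ = V/F and solve Σ zᵢ(Kᵢ−1)/(1+ψ(Kᵢ−1)) = 0.
g(0) = ΣzᵢKᵢ − 1 = 0.4802 and g(1) = 1 − Σzᵢ/Kᵢ = -1.1022, so a root lies in (0, 1).
Newton–Raphson from ψ = 0.42:
  ψ = 0.4200: g = -0.12483, g' = -1.0322 → ψ = 0.2991
  ψ = 0.2991: g = 0.00374, g' = -1.1171 → ψ = 0.3024
Converged at ψ = 0.3024.
Compositions from xᵢ = zᵢ/(1+ψ(Kᵢ−1)), yᵢ = Kᵢxᵢ:
  1: x = 0.1148, y = 0.4570
  2: x = 0.0837, y = 0.2261
  3: x = 0.2710, y = 0.1843
  4: x = 0.5304, y = 0.1326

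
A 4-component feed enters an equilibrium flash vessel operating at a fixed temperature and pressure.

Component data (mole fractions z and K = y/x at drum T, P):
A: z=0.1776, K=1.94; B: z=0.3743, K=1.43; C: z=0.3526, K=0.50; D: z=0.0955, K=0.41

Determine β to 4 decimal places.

β = 0.2904

Let β = V/F and solve Σ zᵢ(Kᵢ−1)/(1+β(Kᵢ−1)) = 0.
Feasibility: ΣzᵢKᵢ = 1.0952, Σzᵢ/Kᵢ = 1.2914 — both > 1, two phases present.
Newton–Raphson from β = 0.5:
  β = 0.5000: g = -0.06895, g' = -0.3431 → β = 0.2990
  β = 0.2990: g = -0.00278, g' = -0.3208 → β = 0.2904
Converged at β = 0.2904.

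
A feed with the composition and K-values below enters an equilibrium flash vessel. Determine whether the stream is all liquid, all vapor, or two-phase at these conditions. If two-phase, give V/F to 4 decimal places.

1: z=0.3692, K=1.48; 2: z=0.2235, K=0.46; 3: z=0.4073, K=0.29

ΣzᵢKᵢ = 0.7673; Σzᵢ/Kᵢ = 2.1398.
Since ΣzᵢKᵢ < 1 the mixture is below its bubble point — single liquid phase.

all liquid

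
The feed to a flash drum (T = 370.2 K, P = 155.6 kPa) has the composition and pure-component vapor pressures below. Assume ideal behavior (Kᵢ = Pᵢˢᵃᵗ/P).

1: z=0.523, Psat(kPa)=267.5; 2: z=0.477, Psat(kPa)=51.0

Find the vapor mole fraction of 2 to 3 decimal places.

Raoult's law: Kᵢ = Pᵢˢᵃᵗ/P = Pᵢˢᵃᵗ/155.6.
  K_1 = 267.5/155.6 = 1.71915, K_2 = 51.0/155.6 = 0.32776
Rachford–Rice: g(ψ) = Σ zᵢ(Kᵢ−1)/(1+ψ(Kᵢ−1)) = 0.
Check two-phase: ΣzᵢKᵢ = 1.055 > 1 and Σzᵢ/Kᵢ = 1.760 > 1, so g(0) = 0.055 > 0 and g(1) = -0.760 < 0.
Binary case is linear: z₁(K₁−1)(1+ψ(K₂−1)) + z₂(K₂−1)(1+ψ(K₁−1)) = 0
⇒ ψ = [z₁(K₁−1)+z₂(K₂−1)] / [−(K₁−1)(K₂−1)] = 0.0555/0.4834 = 0.115
Compositions from xᵢ = zᵢ/(1+ψ(Kᵢ−1)), yᵢ = Kᵢxᵢ:
  1: x = 0.483, y = 0.831
  2: x = 0.517, y = 0.169

y_2 = 0.169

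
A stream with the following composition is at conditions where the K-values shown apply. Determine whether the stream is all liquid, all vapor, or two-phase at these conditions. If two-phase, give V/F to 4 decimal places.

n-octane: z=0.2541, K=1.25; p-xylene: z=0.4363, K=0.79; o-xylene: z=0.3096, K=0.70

all liquid

ΣzᵢKᵢ = 0.8790; Σzᵢ/Kᵢ = 1.1978.
Since ΣzᵢKᵢ < 1 the mixture is below its bubble point — single liquid phase.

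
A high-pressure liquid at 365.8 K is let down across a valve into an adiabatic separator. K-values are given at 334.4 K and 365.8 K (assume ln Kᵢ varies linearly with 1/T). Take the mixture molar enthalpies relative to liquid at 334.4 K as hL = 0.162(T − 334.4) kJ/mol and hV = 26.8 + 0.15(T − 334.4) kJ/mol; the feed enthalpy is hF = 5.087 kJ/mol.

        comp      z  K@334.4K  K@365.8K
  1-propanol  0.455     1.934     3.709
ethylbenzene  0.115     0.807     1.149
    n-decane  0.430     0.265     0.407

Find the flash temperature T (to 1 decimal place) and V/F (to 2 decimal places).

Adiabatic flash: solve Rachford–Rice at each trial T, then check hF = ψ·hV(T) + (1−ψ)·hL(T).
  T = 334.4 K: K = (1.934, 0.807, 0.265), RR gives ψ = 0.141, H_out = 3.784 kJ/mol
  T = 365.8 K: K = (3.709, 1.149, 0.407), RR gives ψ = 0.706, H_out = 23.744 kJ/mol
  T = 350.1 K: K = (2.718, 0.971, 0.332), RR gives ψ = 0.482, H_out = 15.373 kJ/mol
  T = 342.2 K: K = (2.299, 0.886, 0.297), RR gives ψ = 0.339, H_out = 10.313 kJ/mol
  T = 338.3 K: K = (2.111, 0.846, 0.281), RR gives ψ = 0.250, H_out = 7.322 kJ/mol
  T = 336.4 K: K = (2.023, 0.827, 0.273), RR gives ψ = 0.200, H_out = 5.682 kJ/mol
Linear interpolation between T = 334.4 (H_out = 3.784) and T = 336.4 (H_out = 5.682) on hF = 5.087 gives T ≈ 335.8 K, at which ψ = 0.18.

T = 335.8 K, V/F = 0.18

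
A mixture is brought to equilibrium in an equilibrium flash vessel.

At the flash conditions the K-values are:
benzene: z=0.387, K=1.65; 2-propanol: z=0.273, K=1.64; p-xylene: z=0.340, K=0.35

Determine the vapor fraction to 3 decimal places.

Rachford–Rice: g(ψ) = Σ zᵢ(Kᵢ−1)/(1+ψ(Kᵢ−1)) = 0.
Feasibility: ΣzᵢKᵢ = 1.205, Σzᵢ/Kᵢ = 1.372 — both > 1, two phases present.
Newton–Raphson from ψ = 0.45:
  ψ = 0.450: g = 0.0179, g' = -0.452 → ψ = 0.490
  ψ = 0.490: g = -0.0003, g' = -0.468 → ψ = 0.489
Converged at ψ = 0.489.

ψ = 0.489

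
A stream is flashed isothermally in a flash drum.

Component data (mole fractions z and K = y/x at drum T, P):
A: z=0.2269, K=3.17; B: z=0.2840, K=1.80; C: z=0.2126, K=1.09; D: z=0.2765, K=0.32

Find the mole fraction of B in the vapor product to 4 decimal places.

Newton–Raphson from V/F = 0.5:
  V/F = 0.5000: g = 0.13187, g' = -0.6336 → V/F = 0.7081
  V/F = 0.7081: g = -0.00551, g' = -0.7173 → V/F = 0.7004
Converged at V/F = 0.7004.
Compositions from xᵢ = zᵢ/(1+V/F(Kᵢ−1)), yᵢ = Kᵢxᵢ:
  A: x = 0.0900, y = 0.2854
  B: x = 0.1820, y = 0.3276
  C: x = 0.2000, y = 0.2180
  D: x = 0.5279, y = 0.1689

y_B = 0.3276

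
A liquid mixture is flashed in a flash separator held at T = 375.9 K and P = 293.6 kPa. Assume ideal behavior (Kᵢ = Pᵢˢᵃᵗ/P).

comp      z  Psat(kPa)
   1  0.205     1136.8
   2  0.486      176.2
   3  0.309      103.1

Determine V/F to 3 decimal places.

Raoult's law: Kᵢ = Pᵢˢᵃᵗ/P = Pᵢˢᵃᵗ/293.6.
  K_1 = 1136.8/293.6 = 3.87193, K_2 = 176.2/293.6 = 0.60014, K_3 = 103.1/293.6 = 0.35116
Material balance + equilibrium reduce to Σ zᵢ(Kᵢ−1)/(1+V/F(Kᵢ−1)) = 0.
g(0) = ΣzᵢKᵢ − 1 = 0.194 and g(1) = 1 − Σzᵢ/Kᵢ = -0.743, so a root lies in (0, 1).
Iterate (Newton) starting at V/F = 0.67:
  V/F = 0.670: g = -0.4188, g' = -0.750 → V/F = 0.111
  V/F = 0.111: g = 0.0264, g' = -1.206 → V/F = 0.133
  V/F = 0.133: g = 0.0009, g' = -1.127 → V/F = 0.134
Converged at V/F = 0.134.

V/F = 0.134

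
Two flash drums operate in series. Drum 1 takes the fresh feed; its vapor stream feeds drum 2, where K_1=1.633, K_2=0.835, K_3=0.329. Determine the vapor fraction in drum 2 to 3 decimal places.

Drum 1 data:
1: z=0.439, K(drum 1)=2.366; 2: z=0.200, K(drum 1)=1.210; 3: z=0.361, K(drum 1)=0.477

V/F (drum 2) = 0.246

Drum 1:
Material balance + equilibrium reduce to Σ zᵢ(Kᵢ−1)/(1+ψ₁(Kᵢ−1)) = 0.
Feasibility: ΣzᵢKᵢ = 1.453, Σzᵢ/Kᵢ = 1.108 — both > 1, two phases present.
Newton–Raphson from ψ₁ = 0.61:
  ψ₁ = 0.610: g = 0.0871, g' = -0.464 → ψ₁ = 0.798
  ψ₁ = 0.798: g = -0.0011, g' = -0.485 → ψ₁ = 0.796
Converged at ψ₁ = 0.796.
Drum-1 compositions:
  1: x = 0.210, y = 0.498
  2: x = 0.171, y = 0.207
  3: x = 0.618, y = 0.295
Drum-2 feed = drum-1 vapor: z₂ = (0.4977, 0.2074, 0.2949).
Drum 2:
Newton–Raphson from ψ₂ = 0.5:
  ψ₂ = 0.500: g = -0.0958, g' = -0.422 → ψ₂ = 0.273
  ψ₂ = 0.273: g = -0.0096, g' = -0.350 → ψ₂ = 0.246
Converged at ψ₂ = 0.246.
  1: x = 0.431, y = 0.703
  2: x = 0.216, y = 0.180
  3: x = 0.353, y = 0.116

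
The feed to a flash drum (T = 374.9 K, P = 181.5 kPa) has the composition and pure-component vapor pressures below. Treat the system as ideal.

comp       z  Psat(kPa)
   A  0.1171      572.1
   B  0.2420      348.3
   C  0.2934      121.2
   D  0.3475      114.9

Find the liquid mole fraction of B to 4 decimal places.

x_B = 0.1656

Raoult's law: Kᵢ = Pᵢˢᵃᵗ/P = Pᵢˢᵃᵗ/181.5.
  K_A = 572.1/181.5 = 3.152066, K_B = 348.3/181.5 = 1.919008, K_C = 121.2/181.5 = 0.667769, K_D = 114.9/181.5 = 0.633058
Let β = V/F and solve Σ zᵢ(Kᵢ−1)/(1+β(Kᵢ−1)) = 0.
Check two-phase: ΣzᵢKᵢ = 1.2494 > 1 and Σzᵢ/Kᵢ = 1.1516 > 1, so g(0) = 0.2494 > 0 and g(1) = -0.1516 < 0.
Newton iteration, β⁰ = 0.5:
  β = 0.5000: g = 0.00071, g' = -0.3385 → β = 0.5021
Converged at β = 0.5021.
Compositions from xᵢ = zᵢ/(1+β(Kᵢ−1)), yᵢ = Kᵢxᵢ:
  A: x = 0.0563, y = 0.1774
  B: x = 0.1656, y = 0.3178
  C: x = 0.3521, y = 0.2351
  D: x = 0.4260, y = 0.2697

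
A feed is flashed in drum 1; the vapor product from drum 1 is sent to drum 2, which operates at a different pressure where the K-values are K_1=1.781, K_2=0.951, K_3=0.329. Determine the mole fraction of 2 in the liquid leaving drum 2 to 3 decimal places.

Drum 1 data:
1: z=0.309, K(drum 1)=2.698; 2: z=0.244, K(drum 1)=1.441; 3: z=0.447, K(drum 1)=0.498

Drum 1:
Rachford–Rice: g(ψ₁) = Σ zᵢ(Kᵢ−1)/(1+ψ₁(Kᵢ−1)) = 0.
Feasibility: ΣzᵢKᵢ = 1.408, Σzᵢ/Kᵢ = 1.181 — both > 1, two phases present.
Newton iteration, ψ₁⁰ = 0.5:
  ψ₁ = 0.500: g = 0.0723, g' = -0.493 → ψ₁ = 0.647
  ψ₁ = 0.647: g = 0.0016, g' = -0.478 → ψ₁ = 0.650
Converged at ψ₁ = 0.650.
Drum-1 compositions:
  1: x = 0.147, y = 0.396
  2: x = 0.190, y = 0.273
  3: x = 0.663, y = 0.330
Drum-2 feed = drum-1 vapor: z₂ = (0.3963, 0.2733, 0.3304).
Drum 2:
Let ψ₂ = V/F and solve Σ zᵢ(Kᵢ−1)/(1+ψ₂(Kᵢ−1)) = 0.
g(0) = ΣzᵢKᵢ − 1 = 0.074 and g(1) = 1 − Σzᵢ/Kᵢ = -0.514, so a root lies in (0, 1).
Newton–Raphson from ψ₂ = 0.5:
  ψ₂ = 0.500: g = -0.1248, g' = -0.463 → ψ₂ = 0.230
  ψ₂ = 0.230: g = -0.0134, g' = -0.382 → ψ₂ = 0.195
Converged at ψ₂ = 0.195.
  1: x = 0.344, y = 0.613
  2: x = 0.276, y = 0.262
  3: x = 0.380, y = 0.125

x_2 (drum 2) = 0.276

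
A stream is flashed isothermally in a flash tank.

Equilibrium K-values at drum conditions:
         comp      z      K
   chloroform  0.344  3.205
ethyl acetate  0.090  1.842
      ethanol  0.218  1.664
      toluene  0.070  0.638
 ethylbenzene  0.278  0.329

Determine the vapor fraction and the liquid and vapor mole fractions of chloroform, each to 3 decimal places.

Iterate (Newton) starting at ψ = 0.5:
  ψ = 0.500: g = 0.2111, g' = -0.761 → ψ = 0.777
  ψ = 0.777: g = -0.0044, g' = -0.857 → ψ = 0.772
Converged at ψ = 0.772.
Compositions from xᵢ = zᵢ/(1+ψ(Kᵢ−1)), yᵢ = Kᵢxᵢ:
  chloroform: x = 0.127, y = 0.408
  ethyl acetate: x = 0.055, y = 0.100
  ethanol: x = 0.144, y = 0.240
  toluene: x = 0.097, y = 0.062
  ethylbenzene: x = 0.577, y = 0.190

ψ = 0.772, x_chloroform = 0.127, y_chloroform = 0.408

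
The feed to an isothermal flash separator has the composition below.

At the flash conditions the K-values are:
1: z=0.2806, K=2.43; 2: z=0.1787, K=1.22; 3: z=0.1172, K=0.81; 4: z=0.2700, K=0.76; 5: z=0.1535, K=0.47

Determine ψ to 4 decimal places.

ψ = 0.7059

Iterate (Newton) starting at ψ = 0.5:
  ψ = 0.5000: g = 0.06046, g' = -0.3072 → ψ = 0.6968
  ψ = 0.6968: g = 0.00260, g' = -0.2869 → ψ = 0.7059
Converged at ψ = 0.7059.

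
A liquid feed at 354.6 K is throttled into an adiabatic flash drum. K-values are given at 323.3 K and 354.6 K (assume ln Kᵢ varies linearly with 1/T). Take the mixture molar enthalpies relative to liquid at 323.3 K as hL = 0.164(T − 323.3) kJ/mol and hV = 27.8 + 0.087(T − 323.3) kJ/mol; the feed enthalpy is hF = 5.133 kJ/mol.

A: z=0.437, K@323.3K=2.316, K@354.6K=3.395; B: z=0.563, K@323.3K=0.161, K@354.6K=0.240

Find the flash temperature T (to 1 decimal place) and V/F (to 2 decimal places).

Adiabatic flash: solve Rachford–Rice at each trial T, then check hF = ψ·hV(T) + (1−ψ)·hL(T).
  T = 323.3 K: K = (2.316, 0.161), RR gives ψ = 0.093, H_out = 2.587 kJ/mol
  T = 354.6 K: K = (3.395, 0.240), RR gives ψ = 0.340, H_out = 13.764 kJ/mol
  T = 339.0 K: K = (2.831, 0.199), RR gives ψ = 0.238, H_out = 8.896 kJ/mol
  T = 331.1 K: K = (2.565, 0.179), RR gives ψ = 0.173, H_out = 5.973 kJ/mol
  T = 327.2 K: K = (2.439, 0.170), RR gives ψ = 0.135, H_out = 4.356 kJ/mol
  T = 329.1 K: K = (2.500, 0.174), RR gives ψ = 0.154, H_out = 5.161 kJ/mol
Linear interpolation between T = 327.2 (H_out = 4.356) and T = 329.1 (H_out = 5.161) on hF = 5.133 gives T ≈ 329.0 K, at which ψ = 0.15.

T = 329.0 K, V/F = 0.15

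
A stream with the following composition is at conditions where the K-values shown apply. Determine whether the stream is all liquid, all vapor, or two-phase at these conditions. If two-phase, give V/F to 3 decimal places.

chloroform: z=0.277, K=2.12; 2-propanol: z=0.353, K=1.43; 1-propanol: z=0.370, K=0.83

ΣzᵢKᵢ = 1.399; Σzᵢ/Kᵢ = 0.823.
Since Σzᵢ/Kᵢ < 1 the mixture is above its dew point — single vapor phase.

all vapor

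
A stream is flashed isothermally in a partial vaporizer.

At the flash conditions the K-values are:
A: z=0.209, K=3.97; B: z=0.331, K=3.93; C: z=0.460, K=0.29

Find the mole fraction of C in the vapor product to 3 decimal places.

y_C = 0.234

Iterate (Newton) starting at ψ = 0.3:
  ψ = 0.300: g = 0.4294, g' = -1.695 → ψ = 0.553
  ψ = 0.553: g = 0.0668, g' = -1.306 → ψ = 0.605
  ψ = 0.605: g = -0.0002, g' = -1.318 → ψ = 0.604
Converged at ψ = 0.604.
Compositions from xᵢ = zᵢ/(1+ψ(Kᵢ−1)), yᵢ = Kᵢxᵢ:
  A: x = 0.075, y = 0.297
  B: x = 0.119, y = 0.469
  C: x = 0.806, y = 0.234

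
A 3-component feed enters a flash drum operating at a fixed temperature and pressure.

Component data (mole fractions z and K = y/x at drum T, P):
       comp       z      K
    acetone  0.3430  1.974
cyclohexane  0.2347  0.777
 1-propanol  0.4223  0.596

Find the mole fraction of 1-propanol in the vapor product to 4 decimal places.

Newton iteration, ψ⁰ = 0.31:
  ψ = 0.3100: g = 0.00534, g' = -0.2955 → ψ = 0.3281
  ψ = 0.3281: g = 0.00003, g' = -0.2921 → ψ = 0.3282
Converged at ψ = 0.3282.
Compositions from xᵢ = zᵢ/(1+ψ(Kᵢ−1)), yᵢ = Kᵢxᵢ:
  acetone: x = 0.2599, y = 0.5131
  cyclohexane: x = 0.2532, y = 0.1968
  1-propanol: x = 0.4869, y = 0.2902

y_1-propanol = 0.2902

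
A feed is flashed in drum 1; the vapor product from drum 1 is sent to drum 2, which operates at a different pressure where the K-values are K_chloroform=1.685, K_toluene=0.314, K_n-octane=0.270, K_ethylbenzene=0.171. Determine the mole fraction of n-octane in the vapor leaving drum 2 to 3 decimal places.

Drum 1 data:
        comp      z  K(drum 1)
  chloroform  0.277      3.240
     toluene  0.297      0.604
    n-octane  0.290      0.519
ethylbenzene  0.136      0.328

Drum 1:
Let ψ₁ = V/F and solve Σ zᵢ(Kᵢ−1)/(1+ψ₁(Kᵢ−1)) = 0.
Check two-phase: ΣzᵢKᵢ = 1.272 > 1 and Σzᵢ/Kᵢ = 1.551 > 1, so g(0) = 0.272 > 0 and g(1) = -0.551 < 0.
Iterate (Newton) starting at ψ₁ = 0.44:
  ψ₁ = 0.440: g = -0.1366, g' = -0.653 → ψ₁ = 0.231
  ψ₁ = 0.231: g = 0.0146, g' = -0.832 → ψ₁ = 0.248
  ψ₁ = 0.248: g = 0.0002, g' = -0.806 → ψ₁ = 0.249
Converged at ψ₁ = 0.249.
Drum-1 compositions:
  chloroform: x = 0.178, y = 0.577
  toluene: x = 0.329, y = 0.199
  n-octane: x = 0.329, y = 0.171
  ethylbenzene: x = 0.163, y = 0.054
Drum-2 feed = drum-1 vapor: z₂ = (0.5765, 0.1990, 0.1709, 0.0536).
Drum 2:
Material balance + equilibrium reduce to Σ zᵢ(Kᵢ−1)/(1+ψ₂(Kᵢ−1)) = 0.
Feasibility: ΣzᵢKᵢ = 1.089, Σzᵢ/Kᵢ = 1.922 — both > 1, two phases present.
Newton iteration, ψ₂⁰ = 0.54:
  ψ₂ = 0.540: g = -0.2149, g' = -0.749 → ψ₂ = 0.253
  ψ₂ = 0.253: g = -0.0379, g' = -0.530 → ψ₂ = 0.182
  ψ₂ = 0.182: g = -0.0008, g' = -0.508 → ψ₂ = 0.180
Converged at ψ₂ = 0.180.
  chloroform: x = 0.513, y = 0.865
  toluene: x = 0.227, y = 0.071
  n-octane: x = 0.197, y = 0.053
  ethylbenzene: x = 0.063, y = 0.011

y_n-octane (drum 2) = 0.053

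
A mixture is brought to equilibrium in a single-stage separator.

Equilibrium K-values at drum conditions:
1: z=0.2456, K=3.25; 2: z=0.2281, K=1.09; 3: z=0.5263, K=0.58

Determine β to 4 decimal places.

β = 0.4997

Let β = V/F and solve Σ zᵢ(Kᵢ−1)/(1+β(Kᵢ−1)) = 0.
g(0) = ΣzᵢKᵢ − 1 = 0.3521 and g(1) = 1 − Σzᵢ/Kᵢ = -0.1922, so a root lies in (0, 1).
Iterate (Newton) starting at β = 0.5:
  β = 0.5000: g = -0.00011, g' = -0.4258 → β = 0.4997
Converged at β = 0.4997.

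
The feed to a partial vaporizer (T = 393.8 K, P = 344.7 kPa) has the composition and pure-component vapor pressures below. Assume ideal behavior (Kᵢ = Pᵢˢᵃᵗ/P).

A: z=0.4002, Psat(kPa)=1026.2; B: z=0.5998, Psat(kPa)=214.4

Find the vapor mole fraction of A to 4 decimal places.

y_A = 0.4778

Raoult's law: Kᵢ = Pᵢˢᵃᵗ/P = Pᵢˢᵃᵗ/344.7.
  K_A = 1026.2/344.7 = 2.977082, K_B = 214.4/344.7 = 0.621990
Newton–Raphson from ψ = 0.5:
  ψ = 0.5000: g = 0.11832, g' = -0.5259 → ψ = 0.7250
  ψ = 0.7250: g = 0.01284, g' = -0.4268 → ψ = 0.7551
  ψ = 0.7551: g = 0.00011, g' = -0.4196 → ψ = 0.7553
Converged at ψ = 0.7553.
Compositions from xᵢ = zᵢ/(1+ψ(Kᵢ−1)), yᵢ = Kᵢxᵢ:
  A: x = 0.1605, y = 0.4778
  B: x = 0.8395, y = 0.5222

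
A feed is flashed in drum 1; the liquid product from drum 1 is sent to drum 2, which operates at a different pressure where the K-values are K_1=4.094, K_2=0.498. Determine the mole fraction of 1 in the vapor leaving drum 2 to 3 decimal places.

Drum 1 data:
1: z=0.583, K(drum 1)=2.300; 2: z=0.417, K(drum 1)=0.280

y_1 (drum 2) = 0.572

Drum 1:
Rachford–Rice: g(ψ₁) = Σ zᵢ(Kᵢ−1)/(1+ψ₁(Kᵢ−1)) = 0.
Check two-phase: ΣzᵢKᵢ = 1.458 > 1 and Σzᵢ/Kᵢ = 1.743 > 1, so g(0) = 0.458 > 0 and g(1) = -0.743 < 0.
Binary case is linear: z₁(K₁−1)(1+ψ₁(K₂−1)) + z₂(K₂−1)(1+ψ₁(K₁−1)) = 0
⇒ ψ₁ = [z₁(K₁−1)+z₂(K₂−1)] / [−(K₁−1)(K₂−1)] = 0.4577/0.9360 = 0.489
Drum-1 compositions:
  1: x = 0.356, y = 0.820
  2: x = 0.644, y = 0.180
Drum-2 feed = drum-1 liquid: z₂ = (0.3564, 0.6436).
Drum 2:
Let ψ₂ = V/F and solve Σ zᵢ(Kᵢ−1)/(1+ψ₂(Kᵢ−1)) = 0.
g(0) = ΣzᵢKᵢ − 1 = 0.780 and g(1) = 1 − Σzᵢ/Kᵢ = -0.379, so a root lies in (0, 1).
Iterate (Newton) starting at ψ₂ = 0.5:
  ψ₂ = 0.500: g = 0.0017, g' = -0.815 → ψ₂ = 0.502
Converged at ψ₂ = 0.502.
  1: x = 0.140, y = 0.572
  2: x = 0.860, y = 0.428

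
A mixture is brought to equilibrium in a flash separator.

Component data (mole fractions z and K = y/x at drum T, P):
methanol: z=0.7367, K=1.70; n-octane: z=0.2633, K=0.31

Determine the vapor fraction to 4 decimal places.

Rachford–Rice: g(ψ) = Σ zᵢ(Kᵢ−1)/(1+ψ(Kᵢ−1)) = 0.
g(0) = ΣzᵢKᵢ − 1 = 0.3340 and g(1) = 1 − Σzᵢ/Kᵢ = -0.2827, so a root lies in (0, 1).
Binary case is linear: z₁(K₁−1)(1+ψ(K₂−1)) + z₂(K₂−1)(1+ψ(K₁−1)) = 0
⇒ ψ = [z₁(K₁−1)+z₂(K₂−1)] / [−(K₁−1)(K₂−1)] = 0.33401/0.48300 = 0.6915

ψ = 0.6915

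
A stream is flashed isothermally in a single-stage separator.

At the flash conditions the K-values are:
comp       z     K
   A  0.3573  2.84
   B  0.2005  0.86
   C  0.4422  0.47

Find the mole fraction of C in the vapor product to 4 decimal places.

y_C = 0.2804

Iterate (Newton) starting at ψ = 0.5:
  ψ = 0.5000: g = -0.00664, g' = -0.5626 → ψ = 0.4882
Converged at ψ = 0.4882.
Compositions from xᵢ = zᵢ/(1+ψ(Kᵢ−1)), yᵢ = Kᵢxᵢ:
  A: x = 0.1882, y = 0.5345
  B: x = 0.2152, y = 0.1851
  C: x = 0.5966, y = 0.2804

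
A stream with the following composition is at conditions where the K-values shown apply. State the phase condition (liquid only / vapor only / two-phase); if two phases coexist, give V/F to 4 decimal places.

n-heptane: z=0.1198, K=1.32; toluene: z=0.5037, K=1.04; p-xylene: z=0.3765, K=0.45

liquid only

ΣzᵢKᵢ = 0.8514; Σzᵢ/Kᵢ = 1.4118.
Since ΣzᵢKᵢ < 1 the mixture is below its bubble point — single liquid phase.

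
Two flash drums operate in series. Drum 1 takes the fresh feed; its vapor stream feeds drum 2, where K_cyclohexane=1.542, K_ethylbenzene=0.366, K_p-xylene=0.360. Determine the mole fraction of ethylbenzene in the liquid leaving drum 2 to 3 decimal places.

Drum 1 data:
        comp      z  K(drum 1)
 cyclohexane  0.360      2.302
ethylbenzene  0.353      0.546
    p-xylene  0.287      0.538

x_ethylbenzene (drum 2) = 0.255

Drum 1:
Material balance + equilibrium reduce to Σ zᵢ(Kᵢ−1)/(1+ψ₁(Kᵢ−1)) = 0.
Feasibility: ΣzᵢKᵢ = 1.176, Σzᵢ/Kᵢ = 1.336 — both > 1, two phases present.
Iterate (Newton) starting at ψ₁ = 0.5:
  ψ₁ = 0.500: g = -0.0958, g' = -0.449 → ψ₁ = 0.287
  ψ₁ = 0.287: g = 0.0043, g' = -0.501 → ψ₁ = 0.295
Converged at ψ₁ = 0.295.
Drum-1 compositions:
  cyclohexane: x = 0.260, y = 0.599
  ethylbenzene: x = 0.408, y = 0.223
  p-xylene: x = 0.332, y = 0.179
Drum-2 feed = drum-1 vapor: z₂ = (0.5986, 0.2226, 0.1788).
Drum 2:
Let ψ₂ = V/F and solve Σ zᵢ(Kᵢ−1)/(1+ψ₂(Kᵢ−1)) = 0.
Feasibility: ΣzᵢKᵢ = 1.069, Σzᵢ/Kᵢ = 1.493 — both > 1, two phases present.
Newton iteration, ψ₂⁰ = 0.5:
  ψ₂ = 0.500: g = -0.1196, g' = -0.459 → ψ₂ = 0.239
  ψ₂ = 0.239: g = -0.0143, g' = -0.364 → ψ₂ = 0.200
Converged at ψ₂ = 0.200.
  cyclohexane: x = 0.540, y = 0.833
  ethylbenzene: x = 0.255, y = 0.093
  p-xylene: x = 0.205, y = 0.074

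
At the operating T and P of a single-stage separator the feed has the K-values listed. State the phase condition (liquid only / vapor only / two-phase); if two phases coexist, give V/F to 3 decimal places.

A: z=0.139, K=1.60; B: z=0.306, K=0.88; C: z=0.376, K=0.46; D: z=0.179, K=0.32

ΣzᵢKᵢ = 0.722; Σzᵢ/Kᵢ = 1.811.
Since ΣzᵢKᵢ < 1 the mixture is below its bubble point — single liquid phase.

liquid only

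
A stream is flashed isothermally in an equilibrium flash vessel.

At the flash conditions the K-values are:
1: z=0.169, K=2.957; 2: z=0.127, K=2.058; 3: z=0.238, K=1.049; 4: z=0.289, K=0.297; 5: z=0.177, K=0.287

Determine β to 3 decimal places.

β = 0.169

Let β = V/F and solve Σ zᵢ(Kᵢ−1)/(1+β(Kᵢ−1)) = 0.
Feasibility: ΣzᵢKᵢ = 1.147, Σzᵢ/Kᵢ = 1.936 — both > 1, two phases present.
Newton–Raphson from β = 0.5:
  β = 0.500: g = -0.2430, g' = -0.784 → β = 0.190
  β = 0.190: g = -0.0159, g' = -0.754 → β = 0.169
Converged at β = 0.169.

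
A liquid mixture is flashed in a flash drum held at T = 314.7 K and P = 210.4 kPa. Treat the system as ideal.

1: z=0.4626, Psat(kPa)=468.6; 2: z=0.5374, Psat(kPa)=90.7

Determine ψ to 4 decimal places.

ψ = 0.3752

Raoult's law: Kᵢ = Pᵢˢᵃᵗ/P = Pᵢˢᵃᵗ/210.4.
  K_1 = 468.6/210.4 = 2.227186, K_2 = 90.7/210.4 = 0.431084
Let ψ = V/F and solve Σ zᵢ(Kᵢ−1)/(1+ψ(Kᵢ−1)) = 0.
g(0) = ΣzᵢKᵢ − 1 = 0.2620 and g(1) = 1 − Σzᵢ/Kᵢ = -0.4543, so a root lies in (0, 1).
Newton iteration, ψ⁰ = 0.5:
  ψ = 0.5000: g = -0.07546, g' = -0.6073 → ψ = 0.3757
  ψ = 0.3757: g = -0.00033, g' = -0.6077 → ψ = 0.3752
Converged at ψ = 0.3752.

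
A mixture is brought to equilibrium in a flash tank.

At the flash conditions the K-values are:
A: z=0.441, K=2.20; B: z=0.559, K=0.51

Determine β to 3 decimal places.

β = 0.434

Newton iteration, β⁰ = 0.56:
  β = 0.560: g = -0.0610, g' = -0.482 → β = 0.433
  β = 0.433: g = 0.0003, g' = -0.491 → β = 0.434
Converged at β = 0.434.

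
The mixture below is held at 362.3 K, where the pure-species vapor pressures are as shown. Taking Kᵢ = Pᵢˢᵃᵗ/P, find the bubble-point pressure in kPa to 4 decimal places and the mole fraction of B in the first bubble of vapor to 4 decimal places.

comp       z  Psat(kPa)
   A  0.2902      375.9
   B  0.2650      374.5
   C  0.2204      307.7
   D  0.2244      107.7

Pbub = 300.3136 kPa, y_B = 0.3305

At the bubble point ψ → 0, so ΣzᵢKᵢ = 1 with Kᵢ = Pᵢˢᵃᵗ/P ⇒ P = ΣzᵢPᵢˢᵃᵗ.
P = 0.2902·375.9 + 0.2650·374.5 + 0.2204·307.7 + 0.2244·107.7 = 300.3136 kPa
yᵢ = zᵢPᵢˢᵃᵗ/P ⇒ y_B = 0.2650·374.5/300.3136 = 0.3305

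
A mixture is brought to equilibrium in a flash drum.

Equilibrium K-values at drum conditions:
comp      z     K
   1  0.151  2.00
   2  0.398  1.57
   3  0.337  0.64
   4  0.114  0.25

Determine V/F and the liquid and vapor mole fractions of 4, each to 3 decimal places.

Newton iteration, V/F⁰ = 0.5:
  V/F = 0.500: g = -0.0075, g' = -0.375 → V/F = 0.480
Converged at V/F = 0.480.
Compositions from xᵢ = zᵢ/(1+V/F(Kᵢ−1)), yᵢ = Kᵢxᵢ:
  1: x = 0.102, y = 0.204
  2: x = 0.313, y = 0.491
  3: x = 0.407, y = 0.261
  4: x = 0.178, y = 0.045

V/F = 0.480, x_4 = 0.178, y_4 = 0.045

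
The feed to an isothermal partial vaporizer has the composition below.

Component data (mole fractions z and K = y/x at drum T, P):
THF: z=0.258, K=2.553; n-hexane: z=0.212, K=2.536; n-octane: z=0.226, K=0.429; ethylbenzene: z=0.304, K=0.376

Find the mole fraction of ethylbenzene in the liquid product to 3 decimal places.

Rachford–Rice: g(ψ) = Σ zᵢ(Kᵢ−1)/(1+ψ(Kᵢ−1)) = 0.
Check two-phase: ΣzᵢKᵢ = 1.408 > 1 and Σzᵢ/Kᵢ = 1.520 > 1, so g(0) = 0.408 > 0 and g(1) = -0.520 < 0.
Newton iteration, ψ⁰ = 0.35:
  ψ = 0.350: g = 0.0674, g' = -0.782 → ψ = 0.436
  ψ = 0.436: g = 0.0014, g' = -0.755 → ψ = 0.438
Converged at ψ = 0.438.
Compositions from xᵢ = zᵢ/(1+ψ(Kᵢ−1)), yᵢ = Kᵢxᵢ:
  THF: x = 0.154, y = 0.392
  n-hexane: x = 0.127, y = 0.321
  n-octane: x = 0.301, y = 0.129
  ethylbenzene: x = 0.418, y = 0.157

x_ethylbenzene = 0.418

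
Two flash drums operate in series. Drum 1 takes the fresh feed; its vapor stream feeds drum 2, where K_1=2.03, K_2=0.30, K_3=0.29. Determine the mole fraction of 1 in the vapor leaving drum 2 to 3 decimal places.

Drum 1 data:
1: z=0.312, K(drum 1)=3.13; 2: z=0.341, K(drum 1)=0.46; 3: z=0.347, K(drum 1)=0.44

Drum 1:
Material balance + equilibrium reduce to Σ zᵢ(Kᵢ−1)/(1+ψ₁(Kᵢ−1)) = 0.
g(0) = ΣzᵢKᵢ − 1 = 0.286 and g(1) = 1 − Σzᵢ/Kᵢ = -0.630, so a root lies in (0, 1).
Newton–Raphson from ψ₁ = 0.33:
  ψ₁ = 0.330: g = -0.0722, g' = -0.799 → ψ₁ = 0.240
  ψ₁ = 0.240: g = 0.0040, g' = -0.897 → ψ₁ = 0.244
Converged at ψ₁ = 0.244.
Drum-1 compositions:
  1: x = 0.205, y = 0.642
  2: x = 0.393, y = 0.181
  3: x = 0.402, y = 0.177
Drum-2 feed = drum-1 vapor: z₂ = (0.6425, 0.1807, 0.1769).
Drum 2:
Let ψ₂ = V/F and solve Σ zᵢ(Kᵢ−1)/(1+ψ₂(Kᵢ−1)) = 0.
Feasibility: ΣzᵢKᵢ = 1.410, Σzᵢ/Kᵢ = 1.529 — both > 1, two phases present.
Newton iteration, ψ₂⁰ = 0.33:
  ψ₂ = 0.330: g = 0.1654, g' = -0.681 → ψ₂ = 0.573
  ψ₂ = 0.573: g = -0.0065, g' = -0.770 → ψ₂ = 0.564
Converged at ψ₂ = 0.564.
  1: x = 0.406, y = 0.825
  2: x = 0.299, y = 0.090
  3: x = 0.295, y = 0.086

y_1 (drum 2) = 0.825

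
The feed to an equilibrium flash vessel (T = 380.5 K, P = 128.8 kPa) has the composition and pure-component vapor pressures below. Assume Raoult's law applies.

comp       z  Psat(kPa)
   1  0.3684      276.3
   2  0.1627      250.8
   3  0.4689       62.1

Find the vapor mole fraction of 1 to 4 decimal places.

Raoult's law: Kᵢ = Pᵢˢᵃᵗ/P = Pᵢˢᵃᵗ/128.8.
  K_1 = 276.3/128.8 = 2.145186, K_2 = 250.8/128.8 = 1.947205, K_3 = 62.1/128.8 = 0.482143
Material balance + equilibrium reduce to Σ zᵢ(Kᵢ−1)/(1+ψ(Kᵢ−1)) = 0.
Check two-phase: ΣzᵢKᵢ = 1.3332 > 1 and Σzᵢ/Kᵢ = 1.2278 > 1, so g(0) = 0.3332 > 0 and g(1) = -0.2278 < 0.
Newton–Raphson from ψ = 0.45:
  ψ = 0.4500: g = 0.06986, g' = -0.4959 → ψ = 0.5909
  ψ = 0.5909: g = 0.00055, g' = -0.4929 → ψ = 0.5920
Converged at ψ = 0.5920.
Compositions from xᵢ = zᵢ/(1+ψ(Kᵢ−1)), yᵢ = Kᵢxᵢ:
  1: x = 0.2196, y = 0.4710
  2: x = 0.1042, y = 0.2030
  3: x = 0.6762, y = 0.3260

y_1 = 0.4710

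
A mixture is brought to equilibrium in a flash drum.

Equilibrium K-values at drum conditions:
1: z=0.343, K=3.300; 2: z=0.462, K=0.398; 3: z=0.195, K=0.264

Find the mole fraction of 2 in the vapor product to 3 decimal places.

y_2 = 0.216

Material balance + equilibrium reduce to Σ zᵢ(Kᵢ−1)/(1+ψ(Kᵢ−1)) = 0.
Check two-phase: ΣzᵢKᵢ = 1.367 > 1 and Σzᵢ/Kᵢ = 2.003 > 1, so g(0) = 0.367 > 0 and g(1) = -1.003 < 0.
Newton–Raphson from ψ = 0.54:
  ψ = 0.540: g = -0.2984, g' = -1.019 → ψ = 0.247
  ψ = 0.247: g = 0.0006, g' = -1.126 → ψ = 0.248
Converged at ψ = 0.248.
Compositions from xᵢ = zᵢ/(1+ψ(Kᵢ−1)), yᵢ = Kᵢxᵢ:
  1: x = 0.218, y = 0.721
  2: x = 0.543, y = 0.216
  3: x = 0.239, y = 0.063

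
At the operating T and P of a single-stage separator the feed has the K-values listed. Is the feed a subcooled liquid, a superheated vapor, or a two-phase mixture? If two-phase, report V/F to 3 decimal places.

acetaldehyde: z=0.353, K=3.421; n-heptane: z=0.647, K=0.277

ΣzᵢKᵢ = 1.387; Σzᵢ/Kᵢ = 2.439.
Both exceed 1, so a two-phase solution exists.
Let ψ = V/F and solve Σ zᵢ(Kᵢ−1)/(1+ψ(Kᵢ−1)) = 0.
Iterate (Newton) starting at ψ = 0.5:
  ψ = 0.500: g = -0.3460, g' = -1.253 → ψ = 0.224
  ψ = 0.224: g = -0.0039, g' = -1.352 → ψ = 0.221
Converged at ψ = 0.221.

two-phase, V/F = 0.221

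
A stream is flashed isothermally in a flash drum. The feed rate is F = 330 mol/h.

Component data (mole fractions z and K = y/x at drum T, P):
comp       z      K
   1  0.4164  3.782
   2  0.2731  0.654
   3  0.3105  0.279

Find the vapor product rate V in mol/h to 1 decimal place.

Rachford–Rice: g(V/F) = Σ zᵢ(Kᵢ−1)/(1+V/F(Kᵢ−1)) = 0.
Check two-phase: ΣzᵢKᵢ = 1.8401 > 1 and Σzᵢ/Kᵢ = 1.6406 > 1, so g(0) = 0.8401 > 0 and g(1) = -0.6406 < 0.
Iterate (Newton) starting at V/F = 0.5:
  V/F = 0.5000: g = 0.02016, g' = -1.0062 → V/F = 0.5200
  V/F = 0.5200: g = 0.00007, g' = -1.0001 → V/F = 0.5201
Converged at V/F = 0.5201.
Then V = V/F·F = 0.5201·330 = 171.6 mol/h and L = F − V = 158.4 mol/h.

V = 171.6 mol/h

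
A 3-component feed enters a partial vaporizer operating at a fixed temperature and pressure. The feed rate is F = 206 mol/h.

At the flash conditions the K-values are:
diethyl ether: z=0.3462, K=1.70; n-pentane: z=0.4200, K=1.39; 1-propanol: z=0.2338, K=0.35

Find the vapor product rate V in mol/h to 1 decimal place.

Material balance + equilibrium reduce to Σ zᵢ(Kᵢ−1)/(1+V/F(Kᵢ−1)) = 0.
g(0) = ΣzᵢKᵢ − 1 = 0.2542 and g(1) = 1 − Σzᵢ/Kᵢ = -0.1738, so a root lies in (0, 1).
Iterate (Newton) starting at V/F = 0.5:
  V/F = 0.5000: g = 0.09144, g' = -0.3546 → V/F = 0.7579
  V/F = 0.7579: g = -0.01474, g' = -0.4942 → V/F = 0.7280
  V/F = 0.7280: g = -0.00038, g' = -0.4692 → V/F = 0.7272
Converged at V/F = 0.7272.
Then V = V/F·F = 0.7272·206 = 149.8 mol/h and L = F − V = 56.2 mol/h.

V = 149.8 mol/h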